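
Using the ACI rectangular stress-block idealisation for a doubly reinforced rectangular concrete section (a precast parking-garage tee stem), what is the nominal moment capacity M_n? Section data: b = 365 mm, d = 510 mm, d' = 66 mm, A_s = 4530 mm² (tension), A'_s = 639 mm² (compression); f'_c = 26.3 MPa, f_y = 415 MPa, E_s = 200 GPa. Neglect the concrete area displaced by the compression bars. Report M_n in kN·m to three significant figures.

Assume both tension and compression steel yield.
Net tension couple steel: A_s − A'_s = 3891 mm².
a = (A_s − A'_s) f_y / (0.85 f'_c b) = 1614765/(0.85 × 26.3 × 365) = 197.90 mm.
c = a/β₁ = 197.90/0.85 = 232.82 mm; ε'_s = 0.003(c − d')/c = 0.0021 ≥ f_y/E_s = 0.0021, so compression steel does yield.
M_n = (A_s − A'_s) f_y (d − a/2) + A'_s f_y (d − d') = [1614765 × (510 − 98.95) + 265185 × (510 − 66)] × 10⁻⁶ = 663.75 + 117.74 = 781.49 kN·m.

M_n ≈ 781 kN·m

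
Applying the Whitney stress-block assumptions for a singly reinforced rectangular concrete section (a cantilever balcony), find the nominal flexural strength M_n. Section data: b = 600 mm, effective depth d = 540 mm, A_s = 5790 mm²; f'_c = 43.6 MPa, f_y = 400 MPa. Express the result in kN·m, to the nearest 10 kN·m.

T = A_s f_y = 5790 × 400 = 2316000 N = 2316 kN.
From C = T: a = T/(0.85 f'_c b) = 2316000/(0.85 × 43.6 × 600) = 104.16 mm.
M_n = T(d − a/2) = 2316 kN × (540 − 52.08) mm = 1130.02 kN·m.

M_n ≈ 1130 kN·m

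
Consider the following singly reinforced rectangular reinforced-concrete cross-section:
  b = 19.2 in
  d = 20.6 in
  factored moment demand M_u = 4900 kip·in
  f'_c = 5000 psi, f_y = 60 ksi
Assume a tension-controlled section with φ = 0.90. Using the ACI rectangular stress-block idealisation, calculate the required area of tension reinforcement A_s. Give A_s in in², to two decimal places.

A_s ≈ 4.82 in²

M_n = M_u/φ = 4900/0.90 = 5444.44 kip·in.
From M_n = 0.85 f'_c a b (d − a/2):
a = d − √(d² − 2M_n/(0.85 f'_c b)) = 20.6 − √(20.6² − 2 × 5444.44/(0.85 × 5 × 19.2)) = 3.544 in.
A_s = 0.85 f'_c a b / f_y = 0.85 × 5 × 3.544 × 19.2 / 60 = 4.820 in².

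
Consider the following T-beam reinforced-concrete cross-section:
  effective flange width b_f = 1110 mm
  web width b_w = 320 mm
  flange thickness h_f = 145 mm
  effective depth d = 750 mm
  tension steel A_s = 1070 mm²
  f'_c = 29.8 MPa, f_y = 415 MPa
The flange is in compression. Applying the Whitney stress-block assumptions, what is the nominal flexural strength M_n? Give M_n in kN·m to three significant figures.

M_n ≈ 330 kN·m

Tension: T = A_s f_y = 1070 × 415 = 444050 N.
Try a within the flange: a = T/(0.85 f'_c b_f) = 444050/(0.85 × 29.8 × 1110) = 15.79 mm.
Since a = 15.79 ≤ h_f = 145 mm, the stress block lies entirely in the flange; analyse as a rectangular beam of width b_f.
M_n = T(d − a/2) = 444050 × (750 − 7.895) = 329.53 × 10⁶ N·mm.
M_n = 329.53 kN·m.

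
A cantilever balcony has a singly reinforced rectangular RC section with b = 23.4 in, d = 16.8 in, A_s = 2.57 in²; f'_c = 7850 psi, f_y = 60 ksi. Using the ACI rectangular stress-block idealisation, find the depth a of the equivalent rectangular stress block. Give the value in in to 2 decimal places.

T = A_s f_y = 2.57 × 60 = 154.2 kips.
a = T/(0.85 f'_c b) = 154.2/(0.85 × 7.85 × 23.4) = 0.99 in.

a ≈ 0.99 in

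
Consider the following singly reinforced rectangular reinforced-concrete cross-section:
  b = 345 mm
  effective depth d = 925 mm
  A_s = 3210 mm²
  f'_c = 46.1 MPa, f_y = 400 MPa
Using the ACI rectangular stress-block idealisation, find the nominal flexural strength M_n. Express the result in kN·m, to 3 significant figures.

M_n ≈ 1130 kN·m

T = A_s f_y = 3210 × 400 = 1284000 N = 1284 kN.
From C = T: a = T/(0.85 f'_c b) = 1284000/(0.85 × 46.1 × 345) = 94.98 mm.
M_n = T(d − a/2) = 1284 kN × (925 − 47.49) mm = 1126.72 kN·m.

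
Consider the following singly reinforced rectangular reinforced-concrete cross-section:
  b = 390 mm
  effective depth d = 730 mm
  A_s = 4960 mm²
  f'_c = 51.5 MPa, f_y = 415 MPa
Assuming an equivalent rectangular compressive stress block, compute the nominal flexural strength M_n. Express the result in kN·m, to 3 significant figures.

M_n ≈ 1380 kN·m

T = A_s f_y = 4960 × 415 = 2058400 N = 2058.4 kN.
From C = T: a = T/(0.85 f'_c b) = 2058400/(0.85 × 51.5 × 390) = 120.57 mm.
M_n = T(d − a/2) = 2058.4 kN × (730 − 60.285) mm = 1378.54 kN·m.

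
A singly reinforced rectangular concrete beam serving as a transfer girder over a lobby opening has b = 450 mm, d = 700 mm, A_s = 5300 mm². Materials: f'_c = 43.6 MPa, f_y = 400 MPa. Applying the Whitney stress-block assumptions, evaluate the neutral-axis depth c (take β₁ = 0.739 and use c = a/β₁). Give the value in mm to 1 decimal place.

c ≈ 172.0 mm

T = A_s f_y = 5300 × 400 = 2120000 N = 2120 kN.
Setting C = 0.85 f'_c a b equal to T: a = 2120000/(0.85 × 43.6 × 450) = 127.121 mm.
With β₁ = 0.739, c = a/β₁ = 127.121/0.739 = 172.0 mm.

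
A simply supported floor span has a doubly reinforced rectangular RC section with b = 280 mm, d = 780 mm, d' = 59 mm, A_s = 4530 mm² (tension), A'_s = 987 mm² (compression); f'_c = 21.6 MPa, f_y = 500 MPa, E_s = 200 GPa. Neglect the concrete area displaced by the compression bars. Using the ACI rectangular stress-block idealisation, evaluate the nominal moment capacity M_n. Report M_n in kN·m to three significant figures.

M_n ≈ 1430 kN·m

Assume both tension and compression steel yield.
Net tension couple steel: A_s − A'_s = 3543 mm².
a = (A_s − A'_s) f_y / (0.85 f'_c b) = 1771500/(0.85 × 21.6 × 280) = 344.60 mm.
c = a/β₁ = 344.60/0.85 = 405.41 mm; ε'_s = 0.003(c − d')/c = 0.0026 ≥ f_y/E_s = 0.0025, so compression steel does yield.
M_n = (A_s − A'_s) f_y (d − a/2) + A'_s f_y (d − d') = [1771500 × (780 − 172.3) + 493500 × (780 − 59)] × 10⁻⁶ = 1076.54 + 355.81 = 1432.35 kN·m.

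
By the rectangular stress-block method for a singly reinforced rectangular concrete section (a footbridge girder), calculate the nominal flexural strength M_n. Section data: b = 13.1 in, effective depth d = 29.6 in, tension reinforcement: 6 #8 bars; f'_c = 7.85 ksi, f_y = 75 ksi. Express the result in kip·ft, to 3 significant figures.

A_s = 6 × 0.79 = 4.74 in².
T = A_s f_y = 4.74 × 75 = 355.5 kips.
a = T/(0.85 f'_c b) = 355.5/(0.85 × 7.85 × 13.1) = 4.067 in.
M_n = T(d − a/2) = 355.5 × (29.6 − 2.0335) = 9799.9 kip·in = 9799.9/12 = 816.66 kip·ft.

M_n ≈ 817 kip·ft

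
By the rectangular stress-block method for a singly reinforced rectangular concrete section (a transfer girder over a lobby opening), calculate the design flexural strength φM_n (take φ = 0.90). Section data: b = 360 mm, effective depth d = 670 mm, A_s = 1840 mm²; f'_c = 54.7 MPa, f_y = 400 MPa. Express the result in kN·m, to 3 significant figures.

φM_n ≈ 429 kN·m

T = A_s f_y = 1840 × 400 = 736000 N = 736 kN.
From C = T: a = T/(0.85 f'_c b) = 736000/(0.85 × 54.7 × 360) = 43.97 mm.
M_n = T(d − a/2) = 736 kN × (670 − 21.985) mm = 476.94 kN·m.
φM_n = 0.90 × 476.94 = 429.25 kN·m.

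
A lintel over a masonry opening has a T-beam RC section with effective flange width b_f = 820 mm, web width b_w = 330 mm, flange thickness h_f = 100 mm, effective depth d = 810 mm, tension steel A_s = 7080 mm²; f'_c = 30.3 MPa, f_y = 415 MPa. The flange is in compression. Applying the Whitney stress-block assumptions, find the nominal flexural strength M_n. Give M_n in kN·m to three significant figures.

Tension: T = A_s f_y = 7080 × 415 = 2938200 N.
Try a within the flange: a = T/(0.85 f'_c b_f) = 2938200/(0.85 × 30.3 × 820) = 139.13 mm.
a = 139.13 > h_f = 100 mm: the block extends into the web. Split into flange-overhang and web parts.
C_f = 0.85 f'_c (b_f − b_w) h_f = 0.85 × 30.3 × (820 − 330) × 100 = 1261995 N.
Remaining web compression depth: a_w = (T − C_f)/(0.85 f'_c b_w) = (2938200 − 1261995)/(0.85 × 30.3 × 330) = 197.22 mm.
M_n = C_f(d − h_f/2) + (T − C_f)(d − a_w/2) = 1261995 × (810 − 50) + 1676205 × (810 − 98.61) = 959.12 + 1192.44 = 2151.56 × 10⁶ N·mm.
M_n = 2151.56 kN·m.

M_n ≈ 2150 kN·m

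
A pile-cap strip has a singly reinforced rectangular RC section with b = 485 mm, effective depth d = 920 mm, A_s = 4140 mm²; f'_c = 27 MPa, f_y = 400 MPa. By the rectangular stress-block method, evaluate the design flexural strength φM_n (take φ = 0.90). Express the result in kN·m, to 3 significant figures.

φM_n ≈ 1260 kN·m

T = A_s f_y = 4140 × 400 = 1656000 N = 1656 kN.
From C = T: a = T/(0.85 f'_c b) = 1656000/(0.85 × 27 × 485) = 148.78 mm.
M_n = T(d − a/2) = 1656 kN × (920 − 74.39) mm = 1400.33 kN·m.
φM_n = 0.90 × 1400.33 = 1260.30 kN·m.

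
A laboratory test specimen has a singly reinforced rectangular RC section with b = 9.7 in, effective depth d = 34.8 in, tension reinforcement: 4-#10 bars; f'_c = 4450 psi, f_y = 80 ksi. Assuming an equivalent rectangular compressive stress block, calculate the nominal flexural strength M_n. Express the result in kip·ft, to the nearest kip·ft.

A_s = 4 × 1.27 = 5.08 in².
T = A_s f_y = 5.08 × 80 = 406.4 kips.
a = T/(0.85 f'_c b) = 406.4/(0.85 × 4.45 × 9.7) = 11.077 in.
M_n = T(d − a/2) = 406.4 × (34.8 − 5.5385) = 11891.9 kip·in = 11891.9/12 = 990.99 kip·ft.

M_n ≈ 991 kip·ft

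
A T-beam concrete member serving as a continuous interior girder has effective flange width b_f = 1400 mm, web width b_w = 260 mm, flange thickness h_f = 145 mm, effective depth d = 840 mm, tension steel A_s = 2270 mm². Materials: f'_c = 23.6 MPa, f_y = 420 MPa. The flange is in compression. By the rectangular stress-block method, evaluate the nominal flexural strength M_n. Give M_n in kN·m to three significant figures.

Tension: T = A_s f_y = 2270 × 420 = 953400 N.
Try a within the flange: a = T/(0.85 f'_c b_f) = 953400/(0.85 × 23.6 × 1400) = 33.95 mm.
Since a = 33.95 ≤ h_f = 145 mm, the stress block lies entirely in the flange; analyse as a rectangular beam of width b_f.
M_n = T(d − a/2) = 953400 × (840 − 16.975) = 784.67 × 10⁶ N·mm.
M_n = 784.67 kN·m.

M_n ≈ 785 kN·m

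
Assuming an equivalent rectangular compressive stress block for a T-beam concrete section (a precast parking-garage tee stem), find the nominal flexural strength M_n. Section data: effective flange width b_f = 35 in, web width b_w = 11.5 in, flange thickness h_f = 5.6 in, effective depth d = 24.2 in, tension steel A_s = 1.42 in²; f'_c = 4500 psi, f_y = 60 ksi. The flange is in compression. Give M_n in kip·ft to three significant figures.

Tension: T = A_s f_y = 1.42 × 60 = 85.2 kips.
Try a within the flange: a = T/(0.85 f'_c b_f) = 85.2/(0.85 × 4.5 × 35) = 0.636 in.
Since a = 0.636 ≤ h_f = 5.6 in, the stress block lies entirely in the flange; analyse as a rectangular beam of width b_f.
M_n = T(d − a/2) = 85.2 × (24.2 − 0.318) = 2034.7 kip·in.
M_n = 2034.7/12 = 169.56 kip·ft.

M_n ≈ 170 kip·ft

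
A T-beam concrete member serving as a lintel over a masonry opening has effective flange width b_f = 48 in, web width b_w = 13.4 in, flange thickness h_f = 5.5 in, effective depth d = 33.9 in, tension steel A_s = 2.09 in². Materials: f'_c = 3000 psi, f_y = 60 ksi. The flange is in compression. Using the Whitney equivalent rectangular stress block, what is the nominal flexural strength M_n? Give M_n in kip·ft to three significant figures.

Tension: T = A_s f_y = 2.09 × 60 = 125.4 kips.
Try a within the flange: a = T/(0.85 f'_c b_f) = 125.4/(0.85 × 3 × 48) = 1.025 in.
Since a = 1.025 ≤ h_f = 5.5 in, the stress block lies entirely in the flange; analyse as a rectangular beam of width b_f.
M_n = T(d − a/2) = 125.4 × (33.9 − 0.5125) = 4186.8 kip·in.
M_n = 4186.8/12 = 348.90 kip·ft.

M_n ≈ 349 kip·ft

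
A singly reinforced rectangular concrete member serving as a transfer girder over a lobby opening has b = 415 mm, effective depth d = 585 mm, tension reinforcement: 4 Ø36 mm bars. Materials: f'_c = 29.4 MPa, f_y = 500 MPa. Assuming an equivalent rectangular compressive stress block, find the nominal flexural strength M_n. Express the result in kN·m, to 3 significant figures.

A_s = 4 × 1018 = 4072 mm².
T = A_s f_y = 4072 × 500 = 2036000 N = 2036 kN.
From C = T: a = T/(0.85 f'_c b) = 2036000/(0.85 × 29.4 × 415) = 196.32 mm.
M_n = T(d − a/2) = 2036 kN × (585 − 98.16) mm = 991.21 kN·m.

M_n ≈ 991 kN·m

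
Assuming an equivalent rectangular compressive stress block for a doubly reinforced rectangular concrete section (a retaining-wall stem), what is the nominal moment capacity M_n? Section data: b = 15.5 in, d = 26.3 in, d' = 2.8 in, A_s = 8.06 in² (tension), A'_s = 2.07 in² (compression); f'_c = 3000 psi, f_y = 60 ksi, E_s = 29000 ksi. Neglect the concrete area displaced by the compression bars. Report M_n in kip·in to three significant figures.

M_n ≈ 10700 kip·in

Assume both steels yield.
a = (A_s − A'_s) f_y/(0.85 f'_c b) = (8.06 − 2.07) × 60/(0.85 × 3 × 15.5) = 9.093 in.
c = a/β₁ = 9.093/0.85 = 10.698 in; ε'_s = 0.003(c − d')/c = 0.0022 ≥ ε_y = 0.0021, so the compression steel yields.
M_n = (A_s − A'_s) f_y (d − a/2) + A'_s f_y (d − d') = 359.4 × (26.3 − 4.5465) + 124.2 × (26.3 − 2.8) = 7818.2 + 2918.7 = 10736.9 kip·in.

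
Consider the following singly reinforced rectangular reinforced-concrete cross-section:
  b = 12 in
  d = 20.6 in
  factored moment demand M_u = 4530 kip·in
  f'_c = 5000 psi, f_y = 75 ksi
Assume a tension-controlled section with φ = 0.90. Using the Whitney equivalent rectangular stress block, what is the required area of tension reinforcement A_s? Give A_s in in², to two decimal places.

A_s ≈ 3.76 in²

M_n = M_u/φ = 4530/0.90 = 5033.33 kip·in.
From M_n = 0.85 f'_c a b (d − a/2):
a = d − √(d² − 2M_n/(0.85 f'_c b)) = 20.6 − √(20.6² − 2 × 5033.33/(0.85 × 5 × 12)) = 5.534 in.
A_s = 0.85 f'_c a b / f_y = 0.85 × 5 × 5.534 × 12 / 75 = 3.763 in².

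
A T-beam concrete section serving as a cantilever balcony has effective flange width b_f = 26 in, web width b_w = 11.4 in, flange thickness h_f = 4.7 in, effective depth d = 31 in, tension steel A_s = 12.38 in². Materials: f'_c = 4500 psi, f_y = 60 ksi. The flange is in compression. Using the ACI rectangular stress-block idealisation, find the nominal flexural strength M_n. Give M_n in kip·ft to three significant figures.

Tension: T = A_s f_y = 12.38 × 60 = 742.8 kips.
Try a within the flange: a = T/(0.85 f'_c b_f) = 742.8/(0.85 × 4.5 × 26) = 7.469 in.
a = 7.469 > h_f = 4.7 in: the block extends into the web. Split into flange-overhang and web parts.
C_f = 0.85 f'_c (b_f − b_w) h_f = 0.85 × 4.5 × (26 − 11.4) × 4.7 = 262.5 kips.
Remaining web compression depth: a_w = (T − C_f)/(0.85 f'_c b_w) = (742.8 − 262.5)/(0.85 × 4.5 × 11.4) = 11.015 in.
M_n = C_f(d − h_f/2) + (T − C_f)(d − a_w/2) = 262.5 × (31 − 2.35) + 480.3 × (31 − 5.5075) = 7520.6 + 12244.0 = 19764.6 kip·in.
M_n = 19764.6/12 = 1647.05 kip·ft.

M_n ≈ 1650 kip·ft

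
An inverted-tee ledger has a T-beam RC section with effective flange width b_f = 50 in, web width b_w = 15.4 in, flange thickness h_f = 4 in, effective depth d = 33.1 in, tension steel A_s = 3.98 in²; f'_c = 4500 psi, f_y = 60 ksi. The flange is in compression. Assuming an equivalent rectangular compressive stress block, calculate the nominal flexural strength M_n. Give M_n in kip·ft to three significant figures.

Tension: T = A_s f_y = 3.98 × 60 = 238.8 kips.
Try a within the flange: a = T/(0.85 f'_c b_f) = 238.8/(0.85 × 4.5 × 50) = 1.249 in.
Since a = 1.249 ≤ h_f = 4 in, the stress block lies entirely in the flange; analyse as a rectangular beam of width b_f.
M_n = T(d − a/2) = 238.8 × (33.1 − 0.6245) = 7755.1 kip·in.
M_n = 7755.1/12 = 646.26 kip·ft.

M_n ≈ 646 kip·ft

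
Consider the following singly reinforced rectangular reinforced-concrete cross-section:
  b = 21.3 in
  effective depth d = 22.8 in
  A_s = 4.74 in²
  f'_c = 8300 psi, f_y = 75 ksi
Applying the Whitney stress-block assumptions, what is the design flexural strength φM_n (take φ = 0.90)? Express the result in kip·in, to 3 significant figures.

φM_n ≈ 6920 kip·in

T = A_s f_y = 4.74 × 75 = 355.5 kips.
a = T/(0.85 f'_c b) = 355.5/(0.85 × 8.3 × 21.3) = 2.366 in.
M_n = T(d − a/2) = 355.5 × (22.8 − 1.183) = 7684.8 kip·in.
φM_n = 0.90 × 7684.8 = 6916.3 kip·in.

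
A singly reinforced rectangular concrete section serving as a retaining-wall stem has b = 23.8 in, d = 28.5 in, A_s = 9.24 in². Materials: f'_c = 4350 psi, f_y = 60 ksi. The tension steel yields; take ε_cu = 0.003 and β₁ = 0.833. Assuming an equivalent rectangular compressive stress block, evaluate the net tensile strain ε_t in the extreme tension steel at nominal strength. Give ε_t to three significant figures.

a = A_s f_y/(0.85 f'_c b) = 6.300 in.
β₁ = 0.833, so c = a/β₁ = 6.300/0.833 = 7.563 in.
From the linear strain diagram with ε_cu = 0.003: ε_t = 0.003 (d − c)/c = 0.003 × (28.5 − 7.563)/7.563 = 0.00831.
Since ε_t ≥ 0.005, the section is tension-controlled.

ε_t ≈ 0.00831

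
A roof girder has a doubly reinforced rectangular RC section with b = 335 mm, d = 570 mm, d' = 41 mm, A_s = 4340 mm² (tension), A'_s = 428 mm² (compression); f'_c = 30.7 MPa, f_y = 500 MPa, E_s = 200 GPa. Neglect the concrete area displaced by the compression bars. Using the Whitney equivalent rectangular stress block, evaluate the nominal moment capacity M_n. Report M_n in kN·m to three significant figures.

Assume both tension and compression steel yield.
Net tension couple steel: A_s − A'_s = 3912 mm².
a = (A_s − A'_s) f_y / (0.85 f'_c b) = 1956000/(0.85 × 30.7 × 335) = 223.75 mm.
c = a/β₁ = 223.75/0.831 = 269.25 mm; ε'_s = 0.003(c − d')/c = 0.0025 ≥ f_y/E_s = 0.0025, so compression steel does yield.
M_n = (A_s − A'_s) f_y (d − a/2) + A'_s f_y (d − d') = [1956000 × (570 − 111.875) + 214000 × (570 − 41)] × 10⁻⁶ = 896.09 + 113.21 = 1009.30 kN·m.

M_n ≈ 1010 kN·m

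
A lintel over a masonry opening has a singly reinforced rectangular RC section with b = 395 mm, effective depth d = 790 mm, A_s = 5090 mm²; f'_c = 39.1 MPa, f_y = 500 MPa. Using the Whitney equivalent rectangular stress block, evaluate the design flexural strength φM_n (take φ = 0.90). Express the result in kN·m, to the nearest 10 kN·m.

T = A_s f_y = 5090 × 500 = 2545000 N = 2545 kN.
From C = T: a = T/(0.85 f'_c b) = 2545000/(0.85 × 39.1 × 395) = 193.86 mm.
M_n = T(d − a/2) = 2545 kN × (790 − 96.93) mm = 1763.86 kN·m.
φM_n = 0.90 × 1763.86 = 1587.47 kN·m.

φM_n ≈ 1590 kN·m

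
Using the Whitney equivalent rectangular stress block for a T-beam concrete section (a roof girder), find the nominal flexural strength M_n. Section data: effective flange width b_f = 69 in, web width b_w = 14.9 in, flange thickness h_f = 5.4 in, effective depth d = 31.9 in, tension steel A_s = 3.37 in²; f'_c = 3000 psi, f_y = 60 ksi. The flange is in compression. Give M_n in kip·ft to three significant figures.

M_n ≈ 528 kip·ft

Tension: T = A_s f_y = 3.37 × 60 = 202.2 kips.
Try a within the flange: a = T/(0.85 f'_c b_f) = 202.2/(0.85 × 3 × 69) = 1.149 in.
Since a = 1.149 ≤ h_f = 5.4 in, the stress block lies entirely in the flange; analyse as a rectangular beam of width b_f.
M_n = T(d − a/2) = 202.2 × (31.9 − 0.5745) = 6334.0 kip·in.
M_n = 6334.0/12 = 527.83 kip·ft.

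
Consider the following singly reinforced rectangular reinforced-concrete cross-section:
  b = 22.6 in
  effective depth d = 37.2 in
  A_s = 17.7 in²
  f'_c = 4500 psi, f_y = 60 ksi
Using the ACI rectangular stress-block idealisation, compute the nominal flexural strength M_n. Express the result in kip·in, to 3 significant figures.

T = A_s f_y = 17.7 × 60 = 1062 kips.
a = T/(0.85 f'_c b) = 1062/(0.85 × 4.5 × 22.6) = 12.285 in.
M_n = T(d − a/2) = 1062 × (37.2 − 6.1425) = 32983.1 kip·in.

M_n ≈ 33000 kip·in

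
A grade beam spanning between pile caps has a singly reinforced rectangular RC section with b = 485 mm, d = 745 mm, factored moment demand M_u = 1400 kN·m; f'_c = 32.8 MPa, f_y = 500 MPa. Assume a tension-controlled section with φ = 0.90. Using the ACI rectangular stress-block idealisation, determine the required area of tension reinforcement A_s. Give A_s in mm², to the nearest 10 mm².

M_n = M_u/φ = 1400/0.90 = 1555.56 kN·m.
With M_n = 0.85 f'_c a b (d − a/2), solve the quadratic for a:
a = d − √(d² − 2M_n/(0.85 f'_c b)) = 745 − √(745² − 2 × 1555.56×10⁶/(0.85 × 32.8 × 485)) = 174.96 mm.
A_s = 0.85 f'_c a b / f_y = 0.85 × 32.8 × 174.96 × 485 / 500 = 4731.5 mm².

A_s ≈ 4730 mm²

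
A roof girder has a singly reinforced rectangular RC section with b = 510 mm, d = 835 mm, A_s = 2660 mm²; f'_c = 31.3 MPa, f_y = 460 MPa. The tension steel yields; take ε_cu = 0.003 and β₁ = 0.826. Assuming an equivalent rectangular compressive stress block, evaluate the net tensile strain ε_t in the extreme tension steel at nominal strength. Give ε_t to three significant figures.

ε_t ≈ 0.0199

a = A_s f_y/(0.85 f'_c b) = 90.18 mm.
β₁ = 0.826, so c = a/β₁ = 90.18/0.826 = 109.18 mm.
From the linear strain diagram with ε_cu = 0.003: ε_t = 0.003 (d − c)/c = 0.003 × (835 − 109.18)/109.18 = 0.0199.
Since ε_t ≥ 0.005, the section is tension-controlled.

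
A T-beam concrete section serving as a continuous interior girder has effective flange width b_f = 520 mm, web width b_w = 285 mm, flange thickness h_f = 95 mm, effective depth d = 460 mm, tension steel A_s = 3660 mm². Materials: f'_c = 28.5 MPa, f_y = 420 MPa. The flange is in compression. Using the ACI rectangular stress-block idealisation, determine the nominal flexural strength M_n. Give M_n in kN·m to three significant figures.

M_n ≈ 610 kN·m

Tension: T = A_s f_y = 3660 × 420 = 1537200 N.
Try a within the flange: a = T/(0.85 f'_c b_f) = 1537200/(0.85 × 28.5 × 520) = 122.03 mm.
a = 122.03 > h_f = 95 mm: the block extends into the web. Split into flange-overhang and web parts.
C_f = 0.85 f'_c (b_f − b_w) h_f = 0.85 × 28.5 × (520 − 285) × 95 = 540823 N.
Remaining web compression depth: a_w = (T − C_f)/(0.85 f'_c b_w) = (1537200 − 540823)/(0.85 × 28.5 × 285) = 144.32 mm.
M_n = C_f(d − h_f/2) + (T − C_f)(d − a_w/2) = 540823 × (460 − 47.5) + 996377 × (460 − 72.16) = 223.09 + 386.43 = 609.52 × 10⁶ N·mm.
M_n = 609.52 kN·m.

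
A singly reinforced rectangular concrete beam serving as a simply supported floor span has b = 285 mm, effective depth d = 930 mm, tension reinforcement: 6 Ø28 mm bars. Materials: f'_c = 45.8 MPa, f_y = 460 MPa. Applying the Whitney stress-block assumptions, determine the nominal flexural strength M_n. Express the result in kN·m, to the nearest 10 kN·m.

M_n ≈ 1450 kN·m

A_s = 6 × 616 = 3696 mm².
T = A_s f_y = 3696 × 460 = 1700160 N = 1700.16 kN.
From C = T: a = T/(0.85 f'_c b) = 1700160/(0.85 × 45.8 × 285) = 153.24 mm.
M_n = T(d − a/2) = 1700.16 kN × (930 − 76.62) mm = 1450.88 kN·m.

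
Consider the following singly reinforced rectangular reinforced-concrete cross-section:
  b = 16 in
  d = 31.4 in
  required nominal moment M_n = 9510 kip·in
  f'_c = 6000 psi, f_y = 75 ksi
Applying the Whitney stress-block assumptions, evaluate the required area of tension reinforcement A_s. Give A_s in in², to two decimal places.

A_s ≈ 4.31 in²

From M_n = 0.85 f'_c a b (d − a/2):
a = d − √(d² − 2M_n/(0.85 f'_c b)) = 31.4 − √(31.4² − 2 × 9510/(0.85 × 6 × 16)) = 3.961 in.
A_s = 0.85 f'_c a b / f_y = 0.85 × 6 × 3.961 × 16 / 75 = 4.310 in².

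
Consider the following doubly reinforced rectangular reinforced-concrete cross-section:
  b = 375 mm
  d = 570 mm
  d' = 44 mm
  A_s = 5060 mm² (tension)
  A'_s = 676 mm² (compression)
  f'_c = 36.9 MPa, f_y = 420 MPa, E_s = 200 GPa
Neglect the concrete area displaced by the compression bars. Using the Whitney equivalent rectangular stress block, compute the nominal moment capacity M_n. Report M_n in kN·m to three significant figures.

M_n ≈ 1050 kN·m

Assume both tension and compression steel yield.
Net tension couple steel: A_s − A'_s = 4384 mm².
a = (A_s − A'_s) f_y / (0.85 f'_c b) = 1841280/(0.85 × 36.9 × 375) = 156.55 mm.
c = a/β₁ = 156.55/0.786 = 199.17 mm; ε'_s = 0.003(c − d')/c = 0.0023 ≥ f_y/E_s = 0.0021, so compression steel does yield.
M_n = (A_s − A'_s) f_y (d − a/2) + A'_s f_y (d − d') = [1841280 × (570 − 78.275) + 283920 × (570 − 44)] × 10⁻⁶ = 905.40 + 149.34 = 1054.74 kN·m.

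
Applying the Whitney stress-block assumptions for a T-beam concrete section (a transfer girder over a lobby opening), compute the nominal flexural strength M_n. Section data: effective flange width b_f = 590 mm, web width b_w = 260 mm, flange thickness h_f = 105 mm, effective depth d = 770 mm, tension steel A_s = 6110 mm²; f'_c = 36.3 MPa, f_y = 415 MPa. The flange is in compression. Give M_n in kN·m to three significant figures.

M_n ≈ 1760 kN·m

Tension: T = A_s f_y = 6110 × 415 = 2535650 N.
Try a within the flange: a = T/(0.85 f'_c b_f) = 2535650/(0.85 × 36.3 × 590) = 139.29 mm.
a = 139.29 > h_f = 105 mm: the block extends into the web. Split into flange-overhang and web parts.
C_f = 0.85 f'_c (b_f − b_w) h_f = 0.85 × 36.3 × (590 − 260) × 105 = 1069126 N.
Remaining web compression depth: a_w = (T − C_f)/(0.85 f'_c b_w) = (2535650 − 1069126)/(0.85 × 36.3 × 260) = 182.81 mm.
M_n = C_f(d − h_f/2) + (T − C_f)(d − a_w/2) = 1069126 × (770 − 52.5) + 1466524 × (770 − 91.405) = 767.10 + 995.18 = 1762.28 × 10⁶ N·mm.
M_n = 1762.28 kN·m.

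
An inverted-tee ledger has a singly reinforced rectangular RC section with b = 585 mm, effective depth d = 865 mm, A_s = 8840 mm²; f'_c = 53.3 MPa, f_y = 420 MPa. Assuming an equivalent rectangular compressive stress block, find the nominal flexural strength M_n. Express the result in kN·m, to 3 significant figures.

M_n ≈ 2950 kN·m

T = A_s f_y = 8840 × 420 = 3712800 N = 3712.8 kN.
From C = T: a = T/(0.85 f'_c b) = 3712800/(0.85 × 53.3 × 585) = 140.09 mm.
M_n = T(d − a/2) = 3712.8 kN × (865 − 70.045) mm = 2951.51 kN·m.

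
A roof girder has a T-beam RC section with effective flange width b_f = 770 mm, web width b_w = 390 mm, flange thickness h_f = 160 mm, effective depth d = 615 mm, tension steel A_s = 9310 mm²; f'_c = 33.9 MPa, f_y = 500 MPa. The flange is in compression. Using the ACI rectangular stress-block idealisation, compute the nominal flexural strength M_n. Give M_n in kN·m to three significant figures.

M_n ≈ 2350 kN·m

Tension: T = A_s f_y = 9310 × 500 = 4655000 N.
Try a within the flange: a = T/(0.85 f'_c b_f) = 4655000/(0.85 × 33.9 × 770) = 209.80 mm.
a = 209.80 > h_f = 160 mm: the block extends into the web. Split into flange-overhang and web parts.
C_f = 0.85 f'_c (b_f − b_w) h_f = 0.85 × 33.9 × (770 − 390) × 160 = 1751952 N.
Remaining web compression depth: a_w = (T − C_f)/(0.85 f'_c b_w) = (4655000 − 1751952)/(0.85 × 33.9 × 390) = 258.33 mm.
M_n = C_f(d − h_f/2) + (T − C_f)(d − a_w/2) = 1751952 × (615 − 80) + 2903048 × (615 − 129.165) = 937.29 + 1410.40 = 2347.69 × 10⁶ N·mm.
M_n = 2347.69 kN·m.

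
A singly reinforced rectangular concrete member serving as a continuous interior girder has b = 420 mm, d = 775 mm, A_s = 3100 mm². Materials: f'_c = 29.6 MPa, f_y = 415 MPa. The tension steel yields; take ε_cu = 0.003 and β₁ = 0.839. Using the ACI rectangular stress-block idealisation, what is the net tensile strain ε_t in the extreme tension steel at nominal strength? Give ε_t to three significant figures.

a = A_s f_y/(0.85 f'_c b) = 121.74 mm.
β₁ = 0.839, so c = a/β₁ = 121.74/0.839 = 145.10 mm.
From the linear strain diagram with ε_cu = 0.003: ε_t = 0.003 (d − c)/c = 0.003 × (775 − 145.10)/145.10 = 0.0130.
Since ε_t ≥ 0.005, the section is tension-controlled.

ε_t ≈ 0.0130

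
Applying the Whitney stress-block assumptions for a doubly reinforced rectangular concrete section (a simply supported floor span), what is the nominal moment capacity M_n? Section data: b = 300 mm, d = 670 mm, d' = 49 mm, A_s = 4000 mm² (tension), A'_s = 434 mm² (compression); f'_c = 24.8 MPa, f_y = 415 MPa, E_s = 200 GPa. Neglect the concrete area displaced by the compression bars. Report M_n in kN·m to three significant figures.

Assume both tension and compression steel yield.
Net tension couple steel: A_s − A'_s = 3566 mm².
a = (A_s − A'_s) f_y / (0.85 f'_c b) = 1479890/(0.85 × 24.8 × 300) = 234.01 mm.
c = a/β₁ = 234.01/0.85 = 275.31 mm; ε'_s = 0.003(c − d')/c = 0.0025 ≥ f_y/E_s = 0.0021, so compression steel does yield.
M_n = (A_s − A'_s) f_y (d − a/2) + A'_s f_y (d − d') = [1479890 × (670 − 117.005) + 180110 × (670 − 49)] × 10⁻⁶ = 818.37 + 111.85 = 930.22 kN·m.

M_n ≈ 930 kN·m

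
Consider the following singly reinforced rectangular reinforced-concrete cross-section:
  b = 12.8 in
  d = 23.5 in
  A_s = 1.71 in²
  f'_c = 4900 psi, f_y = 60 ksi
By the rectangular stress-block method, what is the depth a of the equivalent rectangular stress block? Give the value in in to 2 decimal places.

T = A_s f_y = 1.71 × 60 = 102.6 kips.
a = T/(0.85 f'_c b) = 102.6/(0.85 × 4.9 × 12.8) = 1.92 in.

a ≈ 1.92 in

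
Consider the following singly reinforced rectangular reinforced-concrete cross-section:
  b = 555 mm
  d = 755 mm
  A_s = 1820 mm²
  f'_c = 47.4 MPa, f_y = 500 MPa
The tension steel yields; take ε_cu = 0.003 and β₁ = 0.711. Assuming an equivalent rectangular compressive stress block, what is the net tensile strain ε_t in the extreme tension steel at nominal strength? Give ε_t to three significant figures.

a = A_s f_y/(0.85 f'_c b) = 40.70 mm.
β₁ = 0.711, so c = a/β₁ = 40.70/0.711 = 57.24 mm.
From the linear strain diagram with ε_cu = 0.003: ε_t = 0.003 (d − c)/c = 0.003 × (755 − 57.24)/57.24 = 0.0366.
Since ε_t ≥ 0.005, the section is tension-controlled.

ε_t ≈ 0.0366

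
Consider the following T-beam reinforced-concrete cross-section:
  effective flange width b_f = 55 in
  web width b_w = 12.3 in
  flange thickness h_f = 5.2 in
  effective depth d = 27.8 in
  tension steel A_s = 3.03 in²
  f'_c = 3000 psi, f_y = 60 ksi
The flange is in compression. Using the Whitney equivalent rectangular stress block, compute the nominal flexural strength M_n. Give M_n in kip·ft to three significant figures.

M_n ≈ 411 kip·ft

Tension: T = A_s f_y = 3.03 × 60 = 181.8 kips.
Try a within the flange: a = T/(0.85 f'_c b_f) = 181.8/(0.85 × 3 × 55) = 1.296 in.
Since a = 1.296 ≤ h_f = 5.2 in, the stress block lies entirely in the flange; analyse as a rectangular beam of width b_f.
M_n = T(d − a/2) = 181.8 × (27.8 − 0.648) = 4936.2 kip·in.
M_n = 4936.2/12 = 411.35 kip·ft.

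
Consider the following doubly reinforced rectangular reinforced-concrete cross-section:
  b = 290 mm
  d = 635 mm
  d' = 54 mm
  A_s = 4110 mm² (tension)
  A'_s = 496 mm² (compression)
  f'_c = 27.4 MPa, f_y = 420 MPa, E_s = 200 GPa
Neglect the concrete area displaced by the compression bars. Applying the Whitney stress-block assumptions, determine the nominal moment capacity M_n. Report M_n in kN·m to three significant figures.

Assume both tension and compression steel yield.
Net tension couple steel: A_s − A'_s = 3614 mm².
a = (A_s − A'_s) f_y / (0.85 f'_c b) = 1517880/(0.85 × 27.4 × 290) = 224.73 mm.
c = a/β₁ = 224.73/0.85 = 264.39 mm; ε'_s = 0.003(c − d')/c = 0.0024 ≥ f_y/E_s = 0.0021, so compression steel does yield.
M_n = (A_s − A'_s) f_y (d − a/2) + A'_s f_y (d − d') = [1517880 × (635 − 112.365) + 208320 × (635 − 54)] × 10⁻⁶ = 793.30 + 121.03 = 914.33 kN·m.

M_n ≈ 914 kN·m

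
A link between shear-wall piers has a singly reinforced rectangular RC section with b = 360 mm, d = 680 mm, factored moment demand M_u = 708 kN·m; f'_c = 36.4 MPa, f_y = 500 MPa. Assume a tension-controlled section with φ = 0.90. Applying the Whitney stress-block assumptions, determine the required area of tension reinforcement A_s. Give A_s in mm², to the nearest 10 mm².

A_s ≈ 2520 mm²

M_n = M_u/φ = 708/0.90 = 786.667 kN·m.
With M_n = 0.85 f'_c a b (d − a/2), solve the quadratic for a:
a = d − √(d² − 2M_n/(0.85 f'_c b)) = 680 − √(680² − 2 × 786.667×10⁶/(0.85 × 36.4 × 360)) = 113.30 mm.
A_s = 0.85 f'_c a b / f_y = 0.85 × 36.4 × 113.30 × 360 / 500 = 2524.0 mm².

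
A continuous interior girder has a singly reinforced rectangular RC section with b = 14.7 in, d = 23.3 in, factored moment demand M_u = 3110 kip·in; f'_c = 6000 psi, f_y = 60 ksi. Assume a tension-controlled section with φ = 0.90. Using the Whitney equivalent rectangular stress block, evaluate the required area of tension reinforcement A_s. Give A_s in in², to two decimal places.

A_s ≈ 2.59 in²

M_n = M_u/φ = 3110/0.90 = 3455.56 kip·in.
From M_n = 0.85 f'_c a b (d − a/2):
a = d − √(d² − 2M_n/(0.85 f'_c b)) = 23.3 − √(23.3² − 2 × 3455.56/(0.85 × 6 × 14.7)) = 2.070 in.
A_s = 0.85 f'_c a b / f_y = 0.85 × 6 × 2.070 × 14.7 / 60 = 2.586 in².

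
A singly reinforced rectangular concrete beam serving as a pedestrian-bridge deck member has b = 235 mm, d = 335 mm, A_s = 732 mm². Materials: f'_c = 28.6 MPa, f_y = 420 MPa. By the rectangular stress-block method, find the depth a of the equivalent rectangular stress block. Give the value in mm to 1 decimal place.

a ≈ 53.8 mm

T = A_s f_y = 732 × 420 = 307440 N = 307.44 kN.
Setting C = 0.85 f'_c a b equal to T: a = 307440/(0.85 × 28.6 × 235) = 53.8 mm.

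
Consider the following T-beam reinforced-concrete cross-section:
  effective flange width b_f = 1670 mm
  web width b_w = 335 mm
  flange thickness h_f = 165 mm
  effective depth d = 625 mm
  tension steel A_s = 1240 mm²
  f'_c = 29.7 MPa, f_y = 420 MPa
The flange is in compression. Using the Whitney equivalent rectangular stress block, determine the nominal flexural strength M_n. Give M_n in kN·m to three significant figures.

Tension: T = A_s f_y = 1240 × 420 = 520800 N.
Try a within the flange: a = T/(0.85 f'_c b_f) = 520800/(0.85 × 29.7 × 1670) = 12.35 mm.
Since a = 12.35 ≤ h_f = 165 mm, the stress block lies entirely in the flange; analyse as a rectangular beam of width b_f.
M_n = T(d − a/2) = 520800 × (625 − 6.175) = 322.28 × 10⁶ N·mm.
M_n = 322.28 kN·m.

M_n ≈ 322 kN·m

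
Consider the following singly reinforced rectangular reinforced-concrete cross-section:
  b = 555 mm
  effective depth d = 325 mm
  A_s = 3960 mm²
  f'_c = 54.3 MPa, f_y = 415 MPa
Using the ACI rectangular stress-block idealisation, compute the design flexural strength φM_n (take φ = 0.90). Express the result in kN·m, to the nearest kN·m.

φM_n ≈ 433 kN·m

T = A_s f_y = 3960 × 415 = 1643400 N = 1643.4 kN.
From C = T: a = T/(0.85 f'_c b) = 1643400/(0.85 × 54.3 × 555) = 64.16 mm.
M_n = T(d − a/2) = 1643.4 kN × (325 − 32.08) mm = 481.38 kN·m.
φM_n = 0.90 × 481.38 = 433.24 kN·m.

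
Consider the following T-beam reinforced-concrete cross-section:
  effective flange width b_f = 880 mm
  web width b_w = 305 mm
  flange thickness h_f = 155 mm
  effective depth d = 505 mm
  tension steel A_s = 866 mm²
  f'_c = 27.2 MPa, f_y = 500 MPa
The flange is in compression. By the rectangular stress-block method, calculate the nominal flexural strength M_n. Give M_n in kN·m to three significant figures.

M_n ≈ 214 kN·m

Tension: T = A_s f_y = 866 × 500 = 433000 N.
Try a within the flange: a = T/(0.85 f'_c b_f) = 433000/(0.85 × 27.2 × 880) = 21.28 mm.
Since a = 21.28 ≤ h_f = 155 mm, the stress block lies entirely in the flange; analyse as a rectangular beam of width b_f.
M_n = T(d − a/2) = 433000 × (505 − 10.64) = 214.06 × 10⁶ N·mm.
M_n = 214.06 kN·m.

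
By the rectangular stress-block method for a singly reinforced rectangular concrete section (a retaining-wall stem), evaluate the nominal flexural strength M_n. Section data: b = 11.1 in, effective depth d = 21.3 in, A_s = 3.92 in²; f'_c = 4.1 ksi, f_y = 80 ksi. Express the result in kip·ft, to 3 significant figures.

M_n ≈ 451 kip·ft

T = A_s f_y = 3.92 × 80 = 313.6 kips.
a = T/(0.85 f'_c b) = 313.6/(0.85 × 4.1 × 11.1) = 8.107 in.
M_n = T(d − a/2) = 313.6 × (21.3 − 4.0535) = 5408.5 kip·in = 5408.5/12 = 450.71 kip·ft.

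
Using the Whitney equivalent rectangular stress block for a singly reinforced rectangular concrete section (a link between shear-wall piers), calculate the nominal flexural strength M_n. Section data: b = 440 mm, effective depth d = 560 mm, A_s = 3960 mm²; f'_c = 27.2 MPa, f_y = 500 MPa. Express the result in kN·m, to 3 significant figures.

M_n ≈ 916 kN·m

T = A_s f_y = 3960 × 500 = 1980000 N = 1980 kN.
From C = T: a = T/(0.85 f'_c b) = 1980000/(0.85 × 27.2 × 440) = 194.64 mm.
M_n = T(d − a/2) = 1980 kN × (560 − 97.32) mm = 916.11 kN·m.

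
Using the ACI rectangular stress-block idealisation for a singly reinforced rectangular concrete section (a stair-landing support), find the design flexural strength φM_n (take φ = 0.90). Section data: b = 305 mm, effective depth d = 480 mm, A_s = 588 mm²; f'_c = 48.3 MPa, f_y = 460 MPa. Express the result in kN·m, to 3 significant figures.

T = A_s f_y = 588 × 460 = 270480 N = 270.48 kN.
From C = T: a = T/(0.85 f'_c b) = 270480/(0.85 × 48.3 × 305) = 21.60 mm.
M_n = T(d − a/2) = 270.48 kN × (480 − 10.8) mm = 126.91 kN·m.
φM_n = 0.90 × 126.91 = 114.22 kN·m.

φM_n ≈ 114 kN·m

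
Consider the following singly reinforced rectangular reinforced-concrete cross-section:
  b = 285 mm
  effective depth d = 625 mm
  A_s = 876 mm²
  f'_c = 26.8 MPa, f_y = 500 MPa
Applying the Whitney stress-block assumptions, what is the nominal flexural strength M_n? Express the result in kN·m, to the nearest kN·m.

T = A_s f_y = 876 × 500 = 438000 N = 438 kN.
From C = T: a = T/(0.85 f'_c b) = 438000/(0.85 × 26.8 × 285) = 67.46 mm.
M_n = T(d − a/2) = 438 kN × (625 − 33.73) mm = 258.98 kN·m.

M_n ≈ 259 kN·m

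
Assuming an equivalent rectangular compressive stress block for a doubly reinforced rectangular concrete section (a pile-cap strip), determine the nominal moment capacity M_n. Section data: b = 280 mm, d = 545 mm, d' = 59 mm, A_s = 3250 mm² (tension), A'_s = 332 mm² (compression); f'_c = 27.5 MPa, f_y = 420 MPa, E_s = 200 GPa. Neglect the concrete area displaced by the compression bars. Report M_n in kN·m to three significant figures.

Assume both tension and compression steel yield.
Net tension couple steel: A_s − A'_s = 2918 mm².
a = (A_s − A'_s) f_y / (0.85 f'_c b) = 1225560/(0.85 × 27.5 × 280) = 187.25 mm.
c = a/β₁ = 187.25/0.85 = 220.29 mm; ε'_s = 0.003(c − d')/c = 0.0022 ≥ f_y/E_s = 0.0021, so compression steel does yield.
M_n = (A_s − A'_s) f_y (d − a/2) + A'_s f_y (d − d') = [1225560 × (545 − 93.625) + 139440 × (545 − 59)] × 10⁻⁶ = 553.19 + 67.77 = 620.96 kN·m.

M_n ≈ 621 kN·m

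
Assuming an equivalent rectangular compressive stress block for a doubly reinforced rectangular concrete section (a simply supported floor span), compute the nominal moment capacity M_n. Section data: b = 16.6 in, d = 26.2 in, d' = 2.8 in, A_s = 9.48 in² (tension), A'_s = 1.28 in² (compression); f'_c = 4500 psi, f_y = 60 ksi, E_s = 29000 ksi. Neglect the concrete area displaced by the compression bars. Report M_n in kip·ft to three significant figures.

M_n ≈ 1070 kip·ft

Assume both steels yield.
a = (A_s − A'_s) f_y/(0.85 f'_c b) = (9.48 − 1.28) × 60/(0.85 × 4.5 × 16.6) = 7.749 in.
c = a/β₁ = 7.749/0.825 = 9.393 in; ε'_s = 0.003(c − d')/c = 0.0021 ≥ ε_y = 0.0021, so the compression steel yields.
M_n = (A_s − A'_s) f_y (d − a/2) + A'_s f_y (d − d') = 492 × (26.2 − 3.8745) + 76.8 × (26.2 − 2.8) = 10984.1 + 1797.1 = 12781.2 kip·in = 12781.2/12 = 1065.10 kip·ft.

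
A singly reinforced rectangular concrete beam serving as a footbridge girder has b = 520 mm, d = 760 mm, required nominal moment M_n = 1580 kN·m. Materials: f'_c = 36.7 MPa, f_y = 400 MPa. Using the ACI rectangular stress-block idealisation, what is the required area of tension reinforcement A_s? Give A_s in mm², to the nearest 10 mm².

A_s ≈ 5730 mm²

With M_n = 0.85 f'_c a b (d − a/2), solve the quadratic for a:
a = d − √(d² − 2M_n/(0.85 f'_c b)) = 760 − √(760² − 2 × 1580×10⁶/(0.85 × 36.7 × 520)) = 141.30 mm.
A_s = 0.85 f'_c a b / f_y = 0.85 × 36.7 × 141.30 × 520 / 400 = 5730.2 mm².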